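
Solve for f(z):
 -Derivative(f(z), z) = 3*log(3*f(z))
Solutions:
 Integral(1/(log(_y) + log(3)), (_y, f(z)))/3 = C1 - z


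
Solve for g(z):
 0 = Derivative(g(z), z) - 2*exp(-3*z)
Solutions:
 g(z) = C1 - 2*exp(-3*z)/3


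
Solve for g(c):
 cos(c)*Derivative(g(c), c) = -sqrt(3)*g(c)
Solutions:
 g(c) = C1*(sin(c) - 1)^(sqrt(3)/2)/(sin(c) + 1)^(sqrt(3)/2)


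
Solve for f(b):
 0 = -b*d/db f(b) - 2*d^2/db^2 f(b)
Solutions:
 f(b) = C1 + C2*erf(b/2)


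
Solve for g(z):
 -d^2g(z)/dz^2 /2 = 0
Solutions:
 g(z) = C1 + C2*z


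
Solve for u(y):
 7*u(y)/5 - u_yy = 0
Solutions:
 u(y) = C1*exp(-sqrt(35)*y/5) + C2*exp(sqrt(35)*y/5)


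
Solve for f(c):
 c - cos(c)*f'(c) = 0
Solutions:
 f(c) = C1 + Integral(c/cos(c), c)


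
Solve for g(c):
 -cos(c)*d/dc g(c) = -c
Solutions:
 g(c) = C1 + Integral(c/cos(c), c)


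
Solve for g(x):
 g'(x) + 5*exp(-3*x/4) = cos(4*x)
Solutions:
 g(x) = C1 + sin(4*x)/4 + 20*exp(-3*x/4)/3


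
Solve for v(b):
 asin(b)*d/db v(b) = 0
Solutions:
 v(b) = C1


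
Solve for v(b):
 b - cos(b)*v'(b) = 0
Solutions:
 v(b) = C1 + Integral(b/cos(b), b)


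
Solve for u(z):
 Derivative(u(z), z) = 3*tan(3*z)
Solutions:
 u(z) = C1 - log(cos(3*z))


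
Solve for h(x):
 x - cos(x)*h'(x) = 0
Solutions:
 h(x) = C1 + Integral(x/cos(x), x)


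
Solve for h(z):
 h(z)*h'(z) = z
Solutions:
 h(z) = -sqrt(C1 + z^2)
 h(z) = sqrt(C1 + z^2)


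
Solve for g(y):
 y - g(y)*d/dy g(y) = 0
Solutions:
 g(y) = -sqrt(C1 + y^2)
 g(y) = sqrt(C1 + y^2)


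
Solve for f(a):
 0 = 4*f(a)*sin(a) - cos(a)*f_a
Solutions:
 f(a) = C1/cos(a)^4


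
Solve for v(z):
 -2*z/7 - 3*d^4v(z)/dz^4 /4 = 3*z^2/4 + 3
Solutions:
 v(z) = C1 + C2*z + C3*z^2 + C4*z^3 - z^6/360 - z^5/315 - z^4/6


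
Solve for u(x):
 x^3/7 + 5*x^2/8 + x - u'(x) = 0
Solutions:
 u(x) = C1 + x^4/28 + 5*x^3/24 + x^2/2


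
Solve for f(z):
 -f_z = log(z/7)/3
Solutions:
 f(z) = C1 - z*log(z)/3 + z/3 + z*log(7)/3


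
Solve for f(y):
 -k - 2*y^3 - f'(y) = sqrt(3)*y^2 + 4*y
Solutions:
 f(y) = C1 - k*y - y^4/2 - sqrt(3)*y^3/3 - 2*y^2


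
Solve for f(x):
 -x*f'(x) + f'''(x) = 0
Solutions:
 f(x) = C1 + Integral(C2*airyai(x) + C3*airybi(x), x)


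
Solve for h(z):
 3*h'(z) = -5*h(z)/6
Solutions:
 h(z) = C1*exp(-5*z/18)


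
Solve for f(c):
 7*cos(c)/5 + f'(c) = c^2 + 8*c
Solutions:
 f(c) = C1 + c^3/3 + 4*c^2 - 7*sin(c)/5


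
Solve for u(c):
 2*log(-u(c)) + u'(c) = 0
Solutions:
 -li(-u(c)) = C1 - 2*c


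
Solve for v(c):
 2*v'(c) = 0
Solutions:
 v(c) = C1


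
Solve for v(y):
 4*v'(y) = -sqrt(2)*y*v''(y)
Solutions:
 v(y) = C1 + C2*y^(1 - 2*sqrt(2))


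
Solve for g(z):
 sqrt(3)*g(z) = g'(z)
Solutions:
 g(z) = C1*exp(sqrt(3)*z)


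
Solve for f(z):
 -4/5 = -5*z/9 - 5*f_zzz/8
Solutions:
 f(z) = C1 + C2*z + C3*z^2 - z^4/27 + 16*z^3/75


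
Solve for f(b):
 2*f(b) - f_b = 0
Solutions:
 f(b) = C1*exp(2*b)


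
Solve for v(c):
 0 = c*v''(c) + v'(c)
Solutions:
 v(c) = C1 + C2*log(c)


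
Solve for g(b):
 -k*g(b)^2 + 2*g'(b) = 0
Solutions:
 g(b) = -2/(C1 + b*k)


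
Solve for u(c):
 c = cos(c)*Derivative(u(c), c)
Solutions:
 u(c) = C1 + Integral(c/cos(c), c)


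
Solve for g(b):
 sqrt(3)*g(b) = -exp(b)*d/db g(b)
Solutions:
 g(b) = C1*exp(sqrt(3)*exp(-b))


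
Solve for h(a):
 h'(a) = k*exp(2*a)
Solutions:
 h(a) = C1 + k*exp(2*a)/2


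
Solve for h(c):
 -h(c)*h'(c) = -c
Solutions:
 h(c) = -sqrt(C1 + c^2)
 h(c) = sqrt(C1 + c^2)


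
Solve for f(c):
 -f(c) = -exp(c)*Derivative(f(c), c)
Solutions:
 f(c) = C1*exp(-exp(-c))


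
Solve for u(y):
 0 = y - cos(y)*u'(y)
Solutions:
 u(y) = C1 + Integral(y/cos(y), y)


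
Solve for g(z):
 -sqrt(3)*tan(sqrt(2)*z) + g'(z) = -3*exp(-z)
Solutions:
 g(z) = C1 + sqrt(6)*log(tan(sqrt(2)*z)^2 + 1)/4 + 3*exp(-z)


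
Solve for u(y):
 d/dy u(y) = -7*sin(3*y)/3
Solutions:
 u(y) = C1 + 7*cos(3*y)/9


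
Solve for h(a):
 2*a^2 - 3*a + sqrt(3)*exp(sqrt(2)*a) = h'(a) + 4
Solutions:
 h(a) = C1 + 2*a^3/3 - 3*a^2/2 - 4*a + sqrt(6)*exp(sqrt(2)*a)/2


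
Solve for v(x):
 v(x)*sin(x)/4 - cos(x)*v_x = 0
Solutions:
 v(x) = C1/cos(x)^(1/4)


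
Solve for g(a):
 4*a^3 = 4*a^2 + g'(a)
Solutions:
 g(a) = C1 + a^4 - 4*a^3/3


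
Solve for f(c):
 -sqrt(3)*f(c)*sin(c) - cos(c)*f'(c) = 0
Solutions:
 f(c) = C1*cos(c)^(sqrt(3))


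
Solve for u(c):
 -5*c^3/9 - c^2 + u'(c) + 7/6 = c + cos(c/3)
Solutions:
 u(c) = C1 + 5*c^4/36 + c^3/3 + c^2/2 - 7*c/6 + 3*sin(c/3)


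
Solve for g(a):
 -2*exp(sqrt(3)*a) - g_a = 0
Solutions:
 g(a) = C1 - 2*sqrt(3)*exp(sqrt(3)*a)/3


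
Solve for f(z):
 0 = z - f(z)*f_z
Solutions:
 f(z) = -sqrt(C1 + z^2)
 f(z) = sqrt(C1 + z^2)


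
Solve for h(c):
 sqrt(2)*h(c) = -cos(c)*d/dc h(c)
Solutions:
 h(c) = C1*(sin(c) - 1)^(sqrt(2)/2)/(sin(c) + 1)^(sqrt(2)/2)


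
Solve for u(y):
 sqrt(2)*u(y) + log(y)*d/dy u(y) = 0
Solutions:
 u(y) = C1*exp(-sqrt(2)*li(y))


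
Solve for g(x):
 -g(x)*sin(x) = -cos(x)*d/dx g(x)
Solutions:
 g(x) = C1/cos(x)


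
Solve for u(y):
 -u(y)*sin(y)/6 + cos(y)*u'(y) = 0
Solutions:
 u(y) = C1/cos(y)^(1/6)


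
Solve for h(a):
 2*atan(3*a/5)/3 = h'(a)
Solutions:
 h(a) = C1 + 2*a*atan(3*a/5)/3 - 5*log(9*a^2 + 25)/9


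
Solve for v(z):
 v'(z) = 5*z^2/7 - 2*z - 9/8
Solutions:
 v(z) = C1 + 5*z^3/21 - z^2 - 9*z/8


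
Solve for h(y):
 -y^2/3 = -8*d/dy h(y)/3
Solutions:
 h(y) = C1 + y^3/24


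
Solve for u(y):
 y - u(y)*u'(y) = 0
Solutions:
 u(y) = -sqrt(C1 + y^2)
 u(y) = sqrt(C1 + y^2)


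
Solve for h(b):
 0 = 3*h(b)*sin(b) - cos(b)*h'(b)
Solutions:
 h(b) = C1/cos(b)^3


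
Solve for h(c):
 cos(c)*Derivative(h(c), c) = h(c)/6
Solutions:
 h(c) = C1*(sin(c) + 1)^(1/12)/(sin(c) - 1)^(1/12)


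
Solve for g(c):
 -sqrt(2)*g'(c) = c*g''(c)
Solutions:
 g(c) = C1 + C2*c^(1 - sqrt(2))


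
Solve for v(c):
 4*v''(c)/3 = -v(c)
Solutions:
 v(c) = C1*sin(sqrt(3)*c/2) + C2*cos(sqrt(3)*c/2)


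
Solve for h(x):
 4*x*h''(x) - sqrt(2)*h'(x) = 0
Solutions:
 h(x) = C1 + C2*x^(sqrt(2)/4 + 1)


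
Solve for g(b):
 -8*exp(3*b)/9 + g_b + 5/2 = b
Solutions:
 g(b) = C1 + b^2/2 - 5*b/2 + 8*exp(3*b)/27


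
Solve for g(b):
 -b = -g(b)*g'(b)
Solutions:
 g(b) = -sqrt(C1 + b^2)
 g(b) = sqrt(C1 + b^2)


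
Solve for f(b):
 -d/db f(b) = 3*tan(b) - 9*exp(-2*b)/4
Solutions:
 f(b) = C1 - 3*log(tan(b)^2 + 1)/2 - 9*exp(-2*b)/8


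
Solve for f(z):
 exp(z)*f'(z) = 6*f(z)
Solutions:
 f(z) = C1*exp(-6*exp(-z))


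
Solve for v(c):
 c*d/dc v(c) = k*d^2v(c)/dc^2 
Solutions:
 v(c) = C1 + C2*erf(sqrt(2)*c*sqrt(-1/k)/2)/sqrt(-1/k)


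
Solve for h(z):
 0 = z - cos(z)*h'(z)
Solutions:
 h(z) = C1 + Integral(z/cos(z), z)


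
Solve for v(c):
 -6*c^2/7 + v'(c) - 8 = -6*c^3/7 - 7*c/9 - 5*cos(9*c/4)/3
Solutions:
 v(c) = C1 - 3*c^4/14 + 2*c^3/7 - 7*c^2/18 + 8*c - 20*sin(9*c/4)/27


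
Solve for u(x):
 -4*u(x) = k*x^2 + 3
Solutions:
 u(x) = -k*x^2/4 - 3/4


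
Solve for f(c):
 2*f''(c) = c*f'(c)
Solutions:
 f(c) = C1 + C2*erfi(c/2)


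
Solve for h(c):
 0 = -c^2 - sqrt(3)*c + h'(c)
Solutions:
 h(c) = C1 + c^3/3 + sqrt(3)*c^2/2


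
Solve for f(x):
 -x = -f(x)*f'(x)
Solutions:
 f(x) = -sqrt(C1 + x^2)
 f(x) = sqrt(C1 + x^2)


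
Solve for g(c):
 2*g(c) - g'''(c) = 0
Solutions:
 g(c) = C3*exp(2^(1/3)*c) + (C1*sin(2^(1/3)*sqrt(3)*c/2) + C2*cos(2^(1/3)*sqrt(3)*c/2))*exp(-2^(1/3)*c/2)


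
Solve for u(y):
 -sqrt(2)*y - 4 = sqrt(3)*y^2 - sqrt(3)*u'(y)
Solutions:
 u(y) = C1 + y^3/3 + sqrt(6)*y^2/6 + 4*sqrt(3)*y/3


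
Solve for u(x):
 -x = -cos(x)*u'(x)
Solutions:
 u(x) = C1 + Integral(x/cos(x), x)


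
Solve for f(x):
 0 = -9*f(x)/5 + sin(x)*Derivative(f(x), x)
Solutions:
 f(x) = C1*(cos(x) - 1)^(9/10)/(cos(x) + 1)^(9/10)


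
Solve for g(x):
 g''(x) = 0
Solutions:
 g(x) = C1 + C2*x


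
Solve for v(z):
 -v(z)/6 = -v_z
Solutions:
 v(z) = C1*exp(z/6)


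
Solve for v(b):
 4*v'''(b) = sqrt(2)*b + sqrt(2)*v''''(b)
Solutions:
 v(b) = C1 + C2*b + C3*b^2 + C4*exp(2*sqrt(2)*b) + sqrt(2)*b^4/96 + b^3/48


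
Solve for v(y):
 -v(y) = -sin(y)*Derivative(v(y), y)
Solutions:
 v(y) = C1*sqrt(cos(y) - 1)/sqrt(cos(y) + 1)


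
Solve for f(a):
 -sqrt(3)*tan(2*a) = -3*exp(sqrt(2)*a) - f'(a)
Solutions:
 f(a) = C1 - 3*sqrt(2)*exp(sqrt(2)*a)/2 - sqrt(3)*log(cos(2*a))/2


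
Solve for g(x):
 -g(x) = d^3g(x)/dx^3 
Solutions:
 g(x) = C3*exp(-x) + (C1*sin(sqrt(3)*x/2) + C2*cos(sqrt(3)*x/2))*exp(x/2)


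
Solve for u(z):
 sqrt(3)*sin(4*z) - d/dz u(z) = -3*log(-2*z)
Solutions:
 u(z) = C1 + 3*z*log(-z) - 3*z + 3*z*log(2) - sqrt(3)*cos(4*z)/4


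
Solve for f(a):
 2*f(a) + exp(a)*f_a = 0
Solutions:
 f(a) = C1*exp(2*exp(-a))


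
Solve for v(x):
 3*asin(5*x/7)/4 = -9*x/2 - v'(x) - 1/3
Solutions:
 v(x) = C1 - 9*x^2/4 - 3*x*asin(5*x/7)/4 - x/3 - 3*sqrt(49 - 25*x^2)/20


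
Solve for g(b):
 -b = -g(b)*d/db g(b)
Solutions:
 g(b) = -sqrt(C1 + b^2)
 g(b) = sqrt(C1 + b^2)


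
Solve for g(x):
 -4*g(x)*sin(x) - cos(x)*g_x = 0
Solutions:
 g(x) = C1*cos(x)^4


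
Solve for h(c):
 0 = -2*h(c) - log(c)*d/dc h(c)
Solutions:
 h(c) = C1*exp(-2*li(c))


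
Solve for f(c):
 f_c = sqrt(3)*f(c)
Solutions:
 f(c) = C1*exp(sqrt(3)*c)


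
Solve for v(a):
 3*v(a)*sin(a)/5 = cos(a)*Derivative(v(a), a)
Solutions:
 v(a) = C1/cos(a)^(3/5)


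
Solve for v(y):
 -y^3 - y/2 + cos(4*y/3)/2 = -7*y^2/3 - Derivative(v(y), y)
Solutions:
 v(y) = C1 + y^4/4 - 7*y^3/9 + y^2/4 - 3*sin(4*y/3)/8


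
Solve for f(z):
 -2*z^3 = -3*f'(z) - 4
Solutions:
 f(z) = C1 + z^4/6 - 4*z/3


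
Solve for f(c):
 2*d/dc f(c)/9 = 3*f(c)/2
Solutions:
 f(c) = C1*exp(27*c/4)


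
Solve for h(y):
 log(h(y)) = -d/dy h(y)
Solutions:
 li(h(y)) = C1 - y


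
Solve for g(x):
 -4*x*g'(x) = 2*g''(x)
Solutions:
 g(x) = C1 + C2*erf(x)


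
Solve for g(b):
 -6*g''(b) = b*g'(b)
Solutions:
 g(b) = C1 + C2*erf(sqrt(3)*b/6)


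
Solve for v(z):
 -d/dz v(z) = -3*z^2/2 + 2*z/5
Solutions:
 v(z) = C1 + z^3/2 - z^2/5


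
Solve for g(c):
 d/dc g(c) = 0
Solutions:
 g(c) = C1


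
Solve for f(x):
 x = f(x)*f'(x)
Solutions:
 f(x) = -sqrt(C1 + x^2)
 f(x) = sqrt(C1 + x^2)


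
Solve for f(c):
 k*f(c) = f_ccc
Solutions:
 f(c) = C1*exp(c*k^(1/3)) + C2*exp(c*k^(1/3)*(-1 + sqrt(3)*I)/2) + C3*exp(-c*k^(1/3)*(1 + sqrt(3)*I)/2)


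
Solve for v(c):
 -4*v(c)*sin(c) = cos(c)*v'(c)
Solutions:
 v(c) = C1*cos(c)^4


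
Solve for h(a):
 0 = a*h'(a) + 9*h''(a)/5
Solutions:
 h(a) = C1 + C2*erf(sqrt(10)*a/6)


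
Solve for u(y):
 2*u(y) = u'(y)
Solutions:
 u(y) = C1*exp(2*y)


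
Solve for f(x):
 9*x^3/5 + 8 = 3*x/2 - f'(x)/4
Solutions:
 f(x) = C1 - 9*x^4/5 + 3*x^2 - 32*x


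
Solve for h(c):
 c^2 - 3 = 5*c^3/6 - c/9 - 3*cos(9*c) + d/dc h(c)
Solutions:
 h(c) = C1 - 5*c^4/24 + c^3/3 + c^2/18 - 3*c + sin(9*c)/3


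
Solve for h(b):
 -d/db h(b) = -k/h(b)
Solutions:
 h(b) = -sqrt(C1 + 2*b*k)
 h(b) = sqrt(C1 + 2*b*k)


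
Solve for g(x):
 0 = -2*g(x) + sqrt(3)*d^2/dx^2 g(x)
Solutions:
 g(x) = C1*exp(-sqrt(2)*3^(3/4)*x/3) + C2*exp(sqrt(2)*3^(3/4)*x/3)


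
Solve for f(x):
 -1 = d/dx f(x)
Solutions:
 f(x) = C1 - x


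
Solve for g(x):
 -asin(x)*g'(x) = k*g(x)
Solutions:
 g(x) = C1*exp(-k*Integral(1/asin(x), x))


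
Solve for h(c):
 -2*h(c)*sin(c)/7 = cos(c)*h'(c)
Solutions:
 h(c) = C1*cos(c)^(2/7)


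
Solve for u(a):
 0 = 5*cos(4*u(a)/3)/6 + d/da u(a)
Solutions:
 5*a/6 - 3*log(sin(4*u(a)/3) - 1)/8 + 3*log(sin(4*u(a)/3) + 1)/8 = C1


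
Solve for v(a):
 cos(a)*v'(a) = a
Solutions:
 v(a) = C1 + Integral(a/cos(a), a)


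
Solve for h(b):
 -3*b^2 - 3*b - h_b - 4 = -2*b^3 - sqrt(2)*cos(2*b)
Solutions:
 h(b) = C1 + b^4/2 - b^3 - 3*b^2/2 - 4*b + sqrt(2)*sin(2*b)/2


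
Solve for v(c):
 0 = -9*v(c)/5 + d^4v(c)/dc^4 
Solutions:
 v(c) = C1*exp(-sqrt(3)*5^(3/4)*c/5) + C2*exp(sqrt(3)*5^(3/4)*c/5) + C3*sin(sqrt(3)*5^(3/4)*c/5) + C4*cos(sqrt(3)*5^(3/4)*c/5)


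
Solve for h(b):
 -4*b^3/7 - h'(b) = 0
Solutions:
 h(b) = C1 - b^4/7


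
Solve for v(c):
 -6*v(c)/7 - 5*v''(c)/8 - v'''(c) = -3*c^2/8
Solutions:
 v(c) = C1*exp(c*(-70 + 175*7^(1/3)/(288*sqrt(21611) + 42347)^(1/3) + 7^(2/3)*(288*sqrt(21611) + 42347)^(1/3))/336)*sin(sqrt(3)*7^(1/3)*c*(-7^(1/3)*(288*sqrt(21611) + 42347)^(1/3) + 175/(288*sqrt(21611) + 42347)^(1/3))/336) + C2*exp(c*(-70 + 175*7^(1/3)/(288*sqrt(21611) + 42347)^(1/3) + 7^(2/3)*(288*sqrt(21611) + 42347)^(1/3))/336)*cos(sqrt(3)*7^(1/3)*c*(-7^(1/3)*(288*sqrt(21611) + 42347)^(1/3) + 175/(288*sqrt(21611) + 42347)^(1/3))/336) + C3*exp(-c*(175*7^(1/3)/(288*sqrt(21611) + 42347)^(1/3) + 35 + 7^(2/3)*(288*sqrt(21611) + 42347)^(1/3))/168) + 7*c^2/16 - 245/384


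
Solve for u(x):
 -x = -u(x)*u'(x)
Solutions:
 u(x) = -sqrt(C1 + x^2)
 u(x) = sqrt(C1 + x^2)


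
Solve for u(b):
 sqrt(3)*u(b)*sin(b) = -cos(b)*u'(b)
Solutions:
 u(b) = C1*cos(b)^(sqrt(3))


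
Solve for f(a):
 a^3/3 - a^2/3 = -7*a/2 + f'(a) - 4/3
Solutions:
 f(a) = C1 + a^4/12 - a^3/9 + 7*a^2/4 + 4*a/3


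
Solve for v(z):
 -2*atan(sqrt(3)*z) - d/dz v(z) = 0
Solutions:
 v(z) = C1 - 2*z*atan(sqrt(3)*z) + sqrt(3)*log(3*z^2 + 1)/3


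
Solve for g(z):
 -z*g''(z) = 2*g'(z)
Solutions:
 g(z) = C1 + C2/z


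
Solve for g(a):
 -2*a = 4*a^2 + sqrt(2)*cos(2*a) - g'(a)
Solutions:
 g(a) = C1 + 4*a^3/3 + a^2 + sqrt(2)*sin(2*a)/2


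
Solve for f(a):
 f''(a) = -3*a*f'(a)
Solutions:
 f(a) = C1 + C2*erf(sqrt(6)*a/2)


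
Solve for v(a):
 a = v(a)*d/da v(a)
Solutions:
 v(a) = -sqrt(C1 + a^2)
 v(a) = sqrt(C1 + a^2)


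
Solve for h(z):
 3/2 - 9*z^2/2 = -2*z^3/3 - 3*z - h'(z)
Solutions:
 h(z) = C1 - z^4/6 + 3*z^3/2 - 3*z^2/2 - 3*z/2


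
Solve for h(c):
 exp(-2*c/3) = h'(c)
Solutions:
 h(c) = C1 - 3*exp(-2*c/3)/2


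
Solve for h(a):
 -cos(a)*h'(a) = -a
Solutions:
 h(a) = C1 + Integral(a/cos(a), a)


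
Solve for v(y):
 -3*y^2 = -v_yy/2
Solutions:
 v(y) = C1 + C2*y + y^4/2


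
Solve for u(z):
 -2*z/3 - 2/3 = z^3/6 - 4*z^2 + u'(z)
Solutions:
 u(z) = C1 - z^4/24 + 4*z^3/3 - z^2/3 - 2*z/3


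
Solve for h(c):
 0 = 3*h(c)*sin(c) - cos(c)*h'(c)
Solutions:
 h(c) = C1/cos(c)^3


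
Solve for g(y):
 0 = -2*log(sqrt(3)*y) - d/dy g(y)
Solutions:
 g(y) = C1 - 2*y*log(y) - y*log(3) + 2*y


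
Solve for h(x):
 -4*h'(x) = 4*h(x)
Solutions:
 h(x) = C1*exp(-x)


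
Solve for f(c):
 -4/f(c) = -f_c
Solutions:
 f(c) = -sqrt(C1 + 8*c)
 f(c) = sqrt(C1 + 8*c)


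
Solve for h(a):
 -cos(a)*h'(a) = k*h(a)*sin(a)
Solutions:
 h(a) = C1*exp(k*log(cos(a)))


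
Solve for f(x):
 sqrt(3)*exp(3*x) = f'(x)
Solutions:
 f(x) = C1 + sqrt(3)*exp(3*x)/3


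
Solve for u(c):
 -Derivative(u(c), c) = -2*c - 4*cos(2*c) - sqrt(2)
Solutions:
 u(c) = C1 + c^2 + sqrt(2)*c + 2*sin(2*c)


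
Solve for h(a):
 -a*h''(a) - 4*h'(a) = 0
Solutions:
 h(a) = C1 + C2/a^3


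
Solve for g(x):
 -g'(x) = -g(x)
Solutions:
 g(x) = C1*exp(x)


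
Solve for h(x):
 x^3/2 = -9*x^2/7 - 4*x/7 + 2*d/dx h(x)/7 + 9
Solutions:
 h(x) = C1 + 7*x^4/16 + 3*x^3/2 + x^2 - 63*x/2


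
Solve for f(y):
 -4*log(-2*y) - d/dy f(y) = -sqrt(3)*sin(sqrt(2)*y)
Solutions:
 f(y) = C1 - 4*y*log(-y) - 4*y*log(2) + 4*y - sqrt(6)*cos(sqrt(2)*y)/2


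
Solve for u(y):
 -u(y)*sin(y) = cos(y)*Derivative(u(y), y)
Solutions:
 u(y) = C1*cos(y)


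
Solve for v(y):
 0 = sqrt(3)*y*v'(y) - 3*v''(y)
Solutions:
 v(y) = C1 + C2*erfi(sqrt(2)*3^(3/4)*y/6)


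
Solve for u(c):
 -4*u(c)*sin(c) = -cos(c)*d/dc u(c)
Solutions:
 u(c) = C1/cos(c)^4


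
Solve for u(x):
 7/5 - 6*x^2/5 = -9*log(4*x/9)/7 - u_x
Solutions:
 u(x) = C1 + 2*x^3/5 - 9*x*log(x)/7 - 18*x*log(2)/7 - 4*x/35 + 18*x*log(3)/7


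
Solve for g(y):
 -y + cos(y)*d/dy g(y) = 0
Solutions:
 g(y) = C1 + Integral(y/cos(y), y)


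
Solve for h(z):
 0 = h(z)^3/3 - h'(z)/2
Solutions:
 h(z) = -sqrt(6)*sqrt(-1/(C1 + 2*z))/2
 h(z) = sqrt(6)*sqrt(-1/(C1 + 2*z))/2


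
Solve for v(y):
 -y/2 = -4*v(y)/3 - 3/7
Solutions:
 v(y) = 3*y/8 - 9/28


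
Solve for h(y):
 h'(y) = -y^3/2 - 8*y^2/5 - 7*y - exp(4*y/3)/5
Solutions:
 h(y) = C1 - y^4/8 - 8*y^3/15 - 7*y^2/2 - 3*exp(4*y/3)/20


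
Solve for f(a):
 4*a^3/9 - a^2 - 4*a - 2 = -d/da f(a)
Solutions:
 f(a) = C1 - a^4/9 + a^3/3 + 2*a^2 + 2*a


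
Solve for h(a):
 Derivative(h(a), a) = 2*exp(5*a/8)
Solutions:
 h(a) = C1 + 16*exp(5*a/8)/5


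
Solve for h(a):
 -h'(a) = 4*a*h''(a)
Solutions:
 h(a) = C1 + C2*a^(3/4)


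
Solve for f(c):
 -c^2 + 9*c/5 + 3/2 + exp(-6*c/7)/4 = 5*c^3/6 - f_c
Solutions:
 f(c) = C1 + 5*c^4/24 + c^3/3 - 9*c^2/10 - 3*c/2 + 7*exp(-6*c/7)/24


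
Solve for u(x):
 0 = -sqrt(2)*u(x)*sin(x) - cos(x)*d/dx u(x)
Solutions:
 u(x) = C1*cos(x)^(sqrt(2))


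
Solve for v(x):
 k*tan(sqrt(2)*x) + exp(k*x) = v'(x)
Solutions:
 v(x) = C1 - sqrt(2)*k*log(cos(sqrt(2)*x))/2 + Piecewise((exp(k*x)/k, Ne(k, 0)), (x, True))


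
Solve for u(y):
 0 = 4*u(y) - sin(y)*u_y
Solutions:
 u(y) = C1*(cos(y)^2 - 2*cos(y) + 1)/(cos(y)^2 + 2*cos(y) + 1)


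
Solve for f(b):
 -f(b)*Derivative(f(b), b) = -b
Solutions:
 f(b) = -sqrt(C1 + b^2)
 f(b) = sqrt(C1 + b^2)


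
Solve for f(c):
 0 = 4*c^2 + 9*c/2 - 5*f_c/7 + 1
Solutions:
 f(c) = C1 + 28*c^3/15 + 63*c^2/20 + 7*c/5


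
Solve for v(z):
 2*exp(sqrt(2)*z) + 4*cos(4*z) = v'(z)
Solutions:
 v(z) = C1 + sqrt(2)*exp(sqrt(2)*z) + sin(4*z)


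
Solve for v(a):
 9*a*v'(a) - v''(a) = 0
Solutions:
 v(a) = C1 + C2*erfi(3*sqrt(2)*a/2)


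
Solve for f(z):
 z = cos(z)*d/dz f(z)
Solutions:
 f(z) = C1 + Integral(z/cos(z), z)


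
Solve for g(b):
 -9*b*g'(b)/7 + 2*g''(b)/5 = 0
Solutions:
 g(b) = C1 + C2*erfi(3*sqrt(35)*b/14)


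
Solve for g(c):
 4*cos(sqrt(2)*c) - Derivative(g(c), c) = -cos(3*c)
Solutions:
 g(c) = C1 + sin(3*c)/3 + 2*sqrt(2)*sin(sqrt(2)*c)


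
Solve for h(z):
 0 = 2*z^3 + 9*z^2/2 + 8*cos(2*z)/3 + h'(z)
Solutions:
 h(z) = C1 - z^4/2 - 3*z^3/2 - 4*sin(2*z)/3


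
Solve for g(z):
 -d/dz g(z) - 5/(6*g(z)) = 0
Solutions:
 g(z) = -sqrt(C1 - 15*z)/3
 g(z) = sqrt(C1 - 15*z)/3


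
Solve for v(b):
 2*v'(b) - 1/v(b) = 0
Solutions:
 v(b) = -sqrt(C1 + b)
 v(b) = sqrt(C1 + b)


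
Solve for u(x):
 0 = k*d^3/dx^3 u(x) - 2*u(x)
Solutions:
 u(x) = C1*exp(2^(1/3)*x*(1/k)^(1/3)) + C2*exp(2^(1/3)*x*(-1 + sqrt(3)*I)*(1/k)^(1/3)/2) + C3*exp(-2^(1/3)*x*(1 + sqrt(3)*I)*(1/k)^(1/3)/2)


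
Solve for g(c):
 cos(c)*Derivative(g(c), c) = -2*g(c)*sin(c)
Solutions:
 g(c) = C1*cos(c)^2


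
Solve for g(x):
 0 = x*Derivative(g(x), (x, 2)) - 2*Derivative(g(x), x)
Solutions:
 g(x) = C1 + C2*x^3


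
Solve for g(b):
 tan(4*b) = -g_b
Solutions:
 g(b) = C1 + log(cos(4*b))/4


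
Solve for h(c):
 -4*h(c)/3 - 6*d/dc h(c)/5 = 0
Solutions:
 h(c) = C1*exp(-10*c/9)


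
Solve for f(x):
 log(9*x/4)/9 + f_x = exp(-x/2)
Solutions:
 f(x) = C1 - x*log(x)/9 + x*(-2*log(3) + 1 + 2*log(2))/9 - 2*exp(-x/2)


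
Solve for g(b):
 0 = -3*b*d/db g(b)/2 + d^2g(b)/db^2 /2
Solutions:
 g(b) = C1 + C2*erfi(sqrt(6)*b/2)


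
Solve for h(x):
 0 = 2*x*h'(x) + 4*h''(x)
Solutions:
 h(x) = C1 + C2*erf(x/2)


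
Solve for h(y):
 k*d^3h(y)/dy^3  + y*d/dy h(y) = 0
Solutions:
 h(y) = C1 + Integral(C2*airyai(y*(-1/k)^(1/3)) + C3*airybi(y*(-1/k)^(1/3)), y)


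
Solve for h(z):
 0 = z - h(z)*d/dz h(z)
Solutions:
 h(z) = -sqrt(C1 + z^2)
 h(z) = sqrt(C1 + z^2)


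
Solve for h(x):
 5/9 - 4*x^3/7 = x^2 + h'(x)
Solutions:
 h(x) = C1 - x^4/7 - x^3/3 + 5*x/9


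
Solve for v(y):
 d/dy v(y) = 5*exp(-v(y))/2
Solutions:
 v(y) = log(C1 + 5*y/2)


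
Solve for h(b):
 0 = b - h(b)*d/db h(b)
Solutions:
 h(b) = -sqrt(C1 + b^2)
 h(b) = sqrt(C1 + b^2)


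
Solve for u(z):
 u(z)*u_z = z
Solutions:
 u(z) = -sqrt(C1 + z^2)
 u(z) = sqrt(C1 + z^2)


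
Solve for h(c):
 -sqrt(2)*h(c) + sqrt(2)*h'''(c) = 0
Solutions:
 h(c) = C3*exp(c) + (C1*sin(sqrt(3)*c/2) + C2*cos(sqrt(3)*c/2))*exp(-c/2)


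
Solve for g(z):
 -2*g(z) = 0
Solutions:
 g(z) = 0


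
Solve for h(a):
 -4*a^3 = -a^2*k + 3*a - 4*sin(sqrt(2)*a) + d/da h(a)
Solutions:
 h(a) = C1 - a^4 + a^3*k/3 - 3*a^2/2 - 2*sqrt(2)*cos(sqrt(2)*a)


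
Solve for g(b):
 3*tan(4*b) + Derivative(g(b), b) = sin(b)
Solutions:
 g(b) = C1 + 3*log(cos(4*b))/4 - cos(b)


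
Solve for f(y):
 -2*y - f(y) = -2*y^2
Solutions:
 f(y) = 2*y*(y - 1)


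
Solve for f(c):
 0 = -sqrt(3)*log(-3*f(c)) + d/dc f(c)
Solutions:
 -sqrt(3)*Integral(1/(log(-_y) + log(3)), (_y, f(c)))/3 = C1 - c


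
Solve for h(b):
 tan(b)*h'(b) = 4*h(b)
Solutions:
 h(b) = C1*sin(b)^4


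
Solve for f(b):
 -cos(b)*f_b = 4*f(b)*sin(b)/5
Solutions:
 f(b) = C1*cos(b)^(4/5)


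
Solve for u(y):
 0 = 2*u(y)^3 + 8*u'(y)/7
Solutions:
 u(y) = -sqrt(2)*sqrt(-1/(C1 - 7*y))
 u(y) = sqrt(2)*sqrt(-1/(C1 - 7*y))


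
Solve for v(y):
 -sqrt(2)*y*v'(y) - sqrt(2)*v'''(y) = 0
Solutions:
 v(y) = C1 + Integral(C2*airyai(-y) + C3*airybi(-y), y)


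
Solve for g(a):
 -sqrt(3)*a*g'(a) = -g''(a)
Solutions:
 g(a) = C1 + C2*erfi(sqrt(2)*3^(1/4)*a/2)


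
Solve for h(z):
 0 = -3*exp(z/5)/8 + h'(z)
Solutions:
 h(z) = C1 + 15*exp(z/5)/8


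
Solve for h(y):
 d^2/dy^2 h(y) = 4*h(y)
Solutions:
 h(y) = C1*exp(-2*y) + C2*exp(2*y)


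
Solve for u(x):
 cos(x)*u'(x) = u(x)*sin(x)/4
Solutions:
 u(x) = C1/cos(x)^(1/4)


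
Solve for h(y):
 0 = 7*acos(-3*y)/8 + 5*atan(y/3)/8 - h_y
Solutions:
 h(y) = C1 + 7*y*acos(-3*y)/8 + 5*y*atan(y/3)/8 + 7*sqrt(1 - 9*y^2)/24 - 15*log(y^2 + 9)/16


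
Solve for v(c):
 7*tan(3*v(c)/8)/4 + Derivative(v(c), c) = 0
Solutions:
 v(c) = -8*asin(C1*exp(-21*c/32))/3 + 8*pi/3
 v(c) = 8*asin(C1*exp(-21*c/32))/3


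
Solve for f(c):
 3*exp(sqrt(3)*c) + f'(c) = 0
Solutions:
 f(c) = C1 - sqrt(3)*exp(sqrt(3)*c)


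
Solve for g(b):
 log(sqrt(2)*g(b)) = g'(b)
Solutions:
 -2*Integral(1/(2*log(_y) + log(2)), (_y, g(b))) = C1 - b


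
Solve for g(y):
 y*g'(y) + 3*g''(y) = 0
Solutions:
 g(y) = C1 + C2*erf(sqrt(6)*y/6)


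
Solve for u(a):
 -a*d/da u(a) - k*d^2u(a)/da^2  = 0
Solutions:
 u(a) = C1 + C2*sqrt(k)*erf(sqrt(2)*a*sqrt(1/k)/2)


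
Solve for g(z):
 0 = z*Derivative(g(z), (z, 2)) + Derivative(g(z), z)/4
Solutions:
 g(z) = C1 + C2*z^(3/4)


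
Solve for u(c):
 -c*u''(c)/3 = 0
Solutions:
 u(c) = C1 + C2*c


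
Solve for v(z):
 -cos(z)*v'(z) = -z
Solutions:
 v(z) = C1 + Integral(z/cos(z), z)


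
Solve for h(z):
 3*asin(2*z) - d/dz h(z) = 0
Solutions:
 h(z) = C1 + 3*z*asin(2*z) + 3*sqrt(1 - 4*z^2)/2


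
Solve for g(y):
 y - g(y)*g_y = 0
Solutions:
 g(y) = -sqrt(C1 + y^2)
 g(y) = sqrt(C1 + y^2)


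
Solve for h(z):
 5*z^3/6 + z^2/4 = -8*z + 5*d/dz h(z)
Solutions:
 h(z) = C1 + z^4/24 + z^3/60 + 4*z^2/5


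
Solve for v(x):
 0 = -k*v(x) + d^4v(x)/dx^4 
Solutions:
 v(x) = C1*exp(-k^(1/4)*x) + C2*exp(k^(1/4)*x) + C3*exp(-I*k^(1/4)*x) + C4*exp(I*k^(1/4)*x)


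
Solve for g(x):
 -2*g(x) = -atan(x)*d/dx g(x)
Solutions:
 g(x) = C1*exp(2*Integral(1/atan(x), x))


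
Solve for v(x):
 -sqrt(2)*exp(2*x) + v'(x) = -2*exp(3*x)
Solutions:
 v(x) = C1 - 2*exp(3*x)/3 + sqrt(2)*exp(2*x)/2


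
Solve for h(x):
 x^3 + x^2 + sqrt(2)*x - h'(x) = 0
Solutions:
 h(x) = C1 + x^4/4 + x^3/3 + sqrt(2)*x^2/2


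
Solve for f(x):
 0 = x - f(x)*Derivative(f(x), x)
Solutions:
 f(x) = -sqrt(C1 + x^2)
 f(x) = sqrt(C1 + x^2)


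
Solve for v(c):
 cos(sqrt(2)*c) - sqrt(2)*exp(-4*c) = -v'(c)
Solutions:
 v(c) = C1 - sqrt(2)*sin(sqrt(2)*c)/2 - sqrt(2)*exp(-4*c)/4


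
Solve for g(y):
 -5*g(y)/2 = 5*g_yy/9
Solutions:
 g(y) = C1*sin(3*sqrt(2)*y/2) + C2*cos(3*sqrt(2)*y/2)


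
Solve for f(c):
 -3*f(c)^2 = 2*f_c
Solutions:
 f(c) = 2/(C1 + 3*c)


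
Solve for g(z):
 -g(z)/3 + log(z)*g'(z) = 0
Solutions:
 g(z) = C1*exp(li(z)/3)


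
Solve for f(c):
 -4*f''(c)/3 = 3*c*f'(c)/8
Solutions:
 f(c) = C1 + C2*erf(3*c/8)


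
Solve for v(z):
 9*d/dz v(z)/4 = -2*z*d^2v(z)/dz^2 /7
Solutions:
 v(z) = C1 + C2/z^(55/8)


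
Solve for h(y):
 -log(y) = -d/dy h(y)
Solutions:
 h(y) = C1 + y*log(y) - y


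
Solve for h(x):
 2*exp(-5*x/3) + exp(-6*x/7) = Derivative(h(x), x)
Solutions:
 h(x) = C1 - 6*exp(-5*x/3)/5 - 7*exp(-6*x/7)/6


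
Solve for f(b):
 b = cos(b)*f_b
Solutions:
 f(b) = C1 + Integral(b/cos(b), b)


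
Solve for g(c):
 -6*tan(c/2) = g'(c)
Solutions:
 g(c) = C1 + 12*log(cos(c/2))


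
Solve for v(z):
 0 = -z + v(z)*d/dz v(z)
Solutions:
 v(z) = -sqrt(C1 + z^2)
 v(z) = sqrt(C1 + z^2)


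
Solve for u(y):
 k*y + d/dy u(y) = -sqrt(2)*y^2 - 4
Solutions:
 u(y) = C1 - k*y^2/2 - sqrt(2)*y^3/3 - 4*y


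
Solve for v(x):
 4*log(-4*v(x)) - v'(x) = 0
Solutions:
 -Integral(1/(log(-_y) + 2*log(2)), (_y, v(x)))/4 = C1 - x


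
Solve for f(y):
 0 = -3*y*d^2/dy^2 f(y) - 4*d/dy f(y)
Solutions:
 f(y) = C1 + C2/y^(1/3)


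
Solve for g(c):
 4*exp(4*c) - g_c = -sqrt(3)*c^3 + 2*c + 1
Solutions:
 g(c) = C1 + sqrt(3)*c^4/4 - c^2 - c + exp(4*c)


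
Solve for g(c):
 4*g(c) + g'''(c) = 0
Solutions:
 g(c) = C3*exp(-2^(2/3)*c) + (C1*sin(2^(2/3)*sqrt(3)*c/2) + C2*cos(2^(2/3)*sqrt(3)*c/2))*exp(2^(2/3)*c/2)


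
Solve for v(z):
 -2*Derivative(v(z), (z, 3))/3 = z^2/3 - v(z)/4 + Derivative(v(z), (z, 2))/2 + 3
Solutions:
 v(z) = C1*exp(-z*((2*sqrt(30) + 11)^(-1/3) + 2 + (2*sqrt(30) + 11)^(1/3))/8)*sin(sqrt(3)*z*(-(2*sqrt(30) + 11)^(1/3) + (2*sqrt(30) + 11)^(-1/3))/8) + C2*exp(-z*((2*sqrt(30) + 11)^(-1/3) + 2 + (2*sqrt(30) + 11)^(1/3))/8)*cos(sqrt(3)*z*(-(2*sqrt(30) + 11)^(1/3) + (2*sqrt(30) + 11)^(-1/3))/8) + C3*exp(z*(-1 + (2*sqrt(30) + 11)^(-1/3) + (2*sqrt(30) + 11)^(1/3))/4) + 4*z^2/3 + 52/3


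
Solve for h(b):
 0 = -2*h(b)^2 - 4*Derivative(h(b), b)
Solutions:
 h(b) = 2/(C1 + b)


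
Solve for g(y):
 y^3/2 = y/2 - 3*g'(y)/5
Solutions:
 g(y) = C1 - 5*y^4/24 + 5*y^2/12


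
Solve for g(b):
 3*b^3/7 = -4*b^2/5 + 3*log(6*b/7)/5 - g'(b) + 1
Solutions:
 g(b) = C1 - 3*b^4/28 - 4*b^3/15 + 3*b*log(b)/5 - 3*b*log(7)/5 + 2*b/5 + 3*b*log(6)/5


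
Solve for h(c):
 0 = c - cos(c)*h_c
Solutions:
 h(c) = C1 + Integral(c/cos(c), c)


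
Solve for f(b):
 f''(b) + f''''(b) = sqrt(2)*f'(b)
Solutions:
 f(b) = C1 + C2*exp(-2^(1/6)*3^(1/3)*b*(-2*3^(1/3)/(9 + sqrt(87))^(1/3) + 2^(2/3)*(9 + sqrt(87))^(1/3))/12)*sin(6^(1/6)*b*(6/(9 + sqrt(87))^(1/3) + 6^(2/3)*(9 + sqrt(87))^(1/3))/12) + C3*exp(-2^(1/6)*3^(1/3)*b*(-2*3^(1/3)/(9 + sqrt(87))^(1/3) + 2^(2/3)*(9 + sqrt(87))^(1/3))/12)*cos(6^(1/6)*b*(6/(9 + sqrt(87))^(1/3) + 6^(2/3)*(9 + sqrt(87))^(1/3))/12) + C4*exp(2^(1/6)*3^(1/3)*b*(-2*3^(1/3)/(9 + sqrt(87))^(1/3) + 2^(2/3)*(9 + sqrt(87))^(1/3))/6)


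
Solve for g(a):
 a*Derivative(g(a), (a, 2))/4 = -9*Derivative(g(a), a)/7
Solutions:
 g(a) = C1 + C2/a^(29/7)


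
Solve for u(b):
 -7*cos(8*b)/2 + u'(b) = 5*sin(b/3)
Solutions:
 u(b) = C1 + 7*sin(8*b)/16 - 15*cos(b/3)


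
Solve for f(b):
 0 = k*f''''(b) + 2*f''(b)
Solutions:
 f(b) = C1 + C2*b + C3*exp(-sqrt(2)*b*sqrt(-1/k)) + C4*exp(sqrt(2)*b*sqrt(-1/k))


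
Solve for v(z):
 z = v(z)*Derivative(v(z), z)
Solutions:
 v(z) = -sqrt(C1 + z^2)
 v(z) = sqrt(C1 + z^2)


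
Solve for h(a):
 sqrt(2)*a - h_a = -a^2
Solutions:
 h(a) = C1 + a^3/3 + sqrt(2)*a^2/2


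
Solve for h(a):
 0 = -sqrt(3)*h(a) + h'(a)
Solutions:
 h(a) = C1*exp(sqrt(3)*a)


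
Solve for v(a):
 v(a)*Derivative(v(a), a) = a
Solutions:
 v(a) = -sqrt(C1 + a^2)
 v(a) = sqrt(C1 + a^2)


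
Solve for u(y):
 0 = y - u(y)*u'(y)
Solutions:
 u(y) = -sqrt(C1 + y^2)
 u(y) = sqrt(C1 + y^2)


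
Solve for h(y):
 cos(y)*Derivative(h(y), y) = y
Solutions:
 h(y) = C1 + Integral(y/cos(y), y)


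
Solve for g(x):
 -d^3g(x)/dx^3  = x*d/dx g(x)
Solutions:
 g(x) = C1 + Integral(C2*airyai(-x) + C3*airybi(-x), x)


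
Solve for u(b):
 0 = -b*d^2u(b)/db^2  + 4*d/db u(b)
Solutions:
 u(b) = C1 + C2*b^5


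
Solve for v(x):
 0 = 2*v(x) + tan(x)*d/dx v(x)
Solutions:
 v(x) = C1/sin(x)^2


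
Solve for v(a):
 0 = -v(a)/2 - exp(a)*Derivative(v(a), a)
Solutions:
 v(a) = C1*exp(exp(-a)/2)


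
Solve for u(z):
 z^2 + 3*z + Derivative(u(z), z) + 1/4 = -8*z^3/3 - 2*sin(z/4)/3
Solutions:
 u(z) = C1 - 2*z^4/3 - z^3/3 - 3*z^2/2 - z/4 + 8*cos(z/4)/3


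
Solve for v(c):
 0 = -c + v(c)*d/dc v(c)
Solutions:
 v(c) = -sqrt(C1 + c^2)
 v(c) = sqrt(C1 + c^2)


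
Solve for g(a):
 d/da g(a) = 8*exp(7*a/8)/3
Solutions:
 g(a) = C1 + 64*exp(7*a/8)/21


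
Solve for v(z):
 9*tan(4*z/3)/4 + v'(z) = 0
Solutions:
 v(z) = C1 + 27*log(cos(4*z/3))/16


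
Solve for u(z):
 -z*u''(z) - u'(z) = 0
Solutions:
 u(z) = C1 + C2*log(z)


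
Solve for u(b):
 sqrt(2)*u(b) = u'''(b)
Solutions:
 u(b) = C3*exp(2^(1/6)*b) + (C1*sin(2^(1/6)*sqrt(3)*b/2) + C2*cos(2^(1/6)*sqrt(3)*b/2))*exp(-2^(1/6)*b/2)


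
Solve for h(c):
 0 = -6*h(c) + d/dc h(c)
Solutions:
 h(c) = C1*exp(6*c)


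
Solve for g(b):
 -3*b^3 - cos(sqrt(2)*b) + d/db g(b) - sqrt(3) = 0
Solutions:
 g(b) = C1 + 3*b^4/4 + sqrt(3)*b + sqrt(2)*sin(sqrt(2)*b)/2


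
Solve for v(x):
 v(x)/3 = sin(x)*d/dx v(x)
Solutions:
 v(x) = C1*(cos(x) - 1)^(1/6)/(cos(x) + 1)^(1/6)


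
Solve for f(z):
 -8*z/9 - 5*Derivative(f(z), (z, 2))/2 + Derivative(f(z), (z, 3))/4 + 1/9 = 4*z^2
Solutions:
 f(z) = C1 + C2*z + C3*exp(10*z) - 2*z^4/15 - 76*z^3/675 - 13*z^2/1125


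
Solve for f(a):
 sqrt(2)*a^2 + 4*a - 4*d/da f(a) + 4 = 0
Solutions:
 f(a) = C1 + sqrt(2)*a^3/12 + a^2/2 + a


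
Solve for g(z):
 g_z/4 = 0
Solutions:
 g(z) = C1


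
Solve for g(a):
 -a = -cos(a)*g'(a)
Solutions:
 g(a) = C1 + Integral(a/cos(a), a)


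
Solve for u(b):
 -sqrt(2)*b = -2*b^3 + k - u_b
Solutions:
 u(b) = C1 - b^4/2 + sqrt(2)*b^2/2 + b*k


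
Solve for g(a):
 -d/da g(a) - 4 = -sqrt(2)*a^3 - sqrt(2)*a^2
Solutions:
 g(a) = C1 + sqrt(2)*a^4/4 + sqrt(2)*a^3/3 - 4*a


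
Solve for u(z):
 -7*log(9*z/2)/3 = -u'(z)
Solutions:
 u(z) = C1 + 7*z*log(z)/3 - 7*z/3 - 7*z*log(2)/3 + 14*z*log(3)/3


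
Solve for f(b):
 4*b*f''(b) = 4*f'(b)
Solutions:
 f(b) = C1 + C2*b^2


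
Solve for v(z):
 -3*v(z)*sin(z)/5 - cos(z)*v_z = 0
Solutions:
 v(z) = C1*cos(z)^(3/5)


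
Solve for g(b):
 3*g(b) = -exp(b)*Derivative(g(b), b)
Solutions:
 g(b) = C1*exp(3*exp(-b))


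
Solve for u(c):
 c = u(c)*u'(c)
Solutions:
 u(c) = -sqrt(C1 + c^2)
 u(c) = sqrt(C1 + c^2)


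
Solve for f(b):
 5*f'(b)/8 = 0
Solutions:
 f(b) = C1


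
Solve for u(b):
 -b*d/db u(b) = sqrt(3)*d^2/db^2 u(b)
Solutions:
 u(b) = C1 + C2*erf(sqrt(2)*3^(3/4)*b/6)


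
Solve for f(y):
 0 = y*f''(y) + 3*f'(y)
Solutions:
 f(y) = C1 + C2/y^2


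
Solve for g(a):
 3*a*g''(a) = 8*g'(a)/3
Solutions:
 g(a) = C1 + C2*a^(17/9)


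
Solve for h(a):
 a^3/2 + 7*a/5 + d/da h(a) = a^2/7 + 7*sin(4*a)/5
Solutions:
 h(a) = C1 - a^4/8 + a^3/21 - 7*a^2/10 - 7*cos(4*a)/20


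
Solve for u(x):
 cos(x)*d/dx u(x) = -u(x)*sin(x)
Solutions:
 u(x) = C1*cos(x)


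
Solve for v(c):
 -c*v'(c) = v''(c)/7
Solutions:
 v(c) = C1 + C2*erf(sqrt(14)*c/2)


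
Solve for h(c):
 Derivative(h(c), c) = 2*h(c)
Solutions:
 h(c) = C1*exp(2*c)


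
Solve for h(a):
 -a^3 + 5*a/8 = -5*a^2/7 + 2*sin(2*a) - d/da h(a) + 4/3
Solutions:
 h(a) = C1 + a^4/4 - 5*a^3/21 - 5*a^2/16 + 4*a/3 - cos(2*a)


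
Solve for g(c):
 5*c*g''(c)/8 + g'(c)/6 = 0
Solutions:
 g(c) = C1 + C2*c^(11/15)


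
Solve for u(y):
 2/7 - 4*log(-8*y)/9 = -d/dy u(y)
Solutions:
 u(y) = C1 + 4*y*log(-y)/9 + 2*y*(-23 + 42*log(2))/63


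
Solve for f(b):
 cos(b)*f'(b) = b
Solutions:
 f(b) = C1 + Integral(b/cos(b), b)


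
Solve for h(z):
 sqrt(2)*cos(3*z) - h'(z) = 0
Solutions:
 h(z) = C1 + sqrt(2)*sin(3*z)/3


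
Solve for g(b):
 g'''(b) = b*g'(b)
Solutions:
 g(b) = C1 + Integral(C2*airyai(b) + C3*airybi(b), b)


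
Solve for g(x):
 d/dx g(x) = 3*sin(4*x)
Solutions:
 g(x) = C1 - 3*cos(4*x)/4


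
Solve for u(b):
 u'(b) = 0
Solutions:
 u(b) = C1


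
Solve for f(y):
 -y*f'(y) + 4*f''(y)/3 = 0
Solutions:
 f(y) = C1 + C2*erfi(sqrt(6)*y/4)


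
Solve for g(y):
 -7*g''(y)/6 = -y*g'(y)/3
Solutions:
 g(y) = C1 + C2*erfi(sqrt(7)*y/7)


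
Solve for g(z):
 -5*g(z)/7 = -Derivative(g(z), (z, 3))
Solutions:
 g(z) = C3*exp(5^(1/3)*7^(2/3)*z/7) + (C1*sin(sqrt(3)*5^(1/3)*7^(2/3)*z/14) + C2*cos(sqrt(3)*5^(1/3)*7^(2/3)*z/14))*exp(-5^(1/3)*7^(2/3)*z/14)


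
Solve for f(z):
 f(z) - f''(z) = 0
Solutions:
 f(z) = C1*exp(-z) + C2*exp(z)


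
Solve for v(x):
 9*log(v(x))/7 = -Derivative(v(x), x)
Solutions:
 li(v(x)) = C1 - 9*x/7


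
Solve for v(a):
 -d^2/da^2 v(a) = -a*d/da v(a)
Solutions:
 v(a) = C1 + C2*erfi(sqrt(2)*a/2)


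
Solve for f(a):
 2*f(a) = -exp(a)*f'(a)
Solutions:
 f(a) = C1*exp(2*exp(-a))


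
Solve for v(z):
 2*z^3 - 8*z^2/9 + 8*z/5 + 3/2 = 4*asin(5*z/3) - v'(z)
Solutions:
 v(z) = C1 - z^4/2 + 8*z^3/27 - 4*z^2/5 + 4*z*asin(5*z/3) - 3*z/2 + 4*sqrt(9 - 25*z^2)/5


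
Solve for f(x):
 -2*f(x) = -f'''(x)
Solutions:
 f(x) = C3*exp(2^(1/3)*x) + (C1*sin(2^(1/3)*sqrt(3)*x/2) + C2*cos(2^(1/3)*sqrt(3)*x/2))*exp(-2^(1/3)*x/2)


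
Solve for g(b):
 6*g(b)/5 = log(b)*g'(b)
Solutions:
 g(b) = C1*exp(6*li(b)/5)


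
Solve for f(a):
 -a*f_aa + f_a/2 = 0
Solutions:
 f(a) = C1 + C2*a^(3/2)


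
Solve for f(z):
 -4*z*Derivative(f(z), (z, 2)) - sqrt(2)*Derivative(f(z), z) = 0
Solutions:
 f(z) = C1 + C2*z^(1 - sqrt(2)/4)


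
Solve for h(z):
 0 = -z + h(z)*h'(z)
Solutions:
 h(z) = -sqrt(C1 + z^2)
 h(z) = sqrt(C1 + z^2)


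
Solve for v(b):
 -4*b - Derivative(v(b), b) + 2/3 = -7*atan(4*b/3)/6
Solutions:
 v(b) = C1 - 2*b^2 + 7*b*atan(4*b/3)/6 + 2*b/3 - 7*log(16*b^2 + 9)/16


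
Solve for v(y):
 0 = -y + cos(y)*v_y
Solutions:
 v(y) = C1 + Integral(y/cos(y), y)


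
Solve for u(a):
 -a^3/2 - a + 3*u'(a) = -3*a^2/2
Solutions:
 u(a) = C1 + a^4/24 - a^3/6 + a^2/6


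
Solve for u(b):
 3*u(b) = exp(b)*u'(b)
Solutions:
 u(b) = C1*exp(-3*exp(-b))


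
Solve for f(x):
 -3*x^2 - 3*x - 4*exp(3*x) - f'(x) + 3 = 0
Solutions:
 f(x) = C1 - x^3 - 3*x^2/2 + 3*x - 4*exp(3*x)/3


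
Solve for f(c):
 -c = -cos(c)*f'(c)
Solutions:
 f(c) = C1 + Integral(c/cos(c), c)


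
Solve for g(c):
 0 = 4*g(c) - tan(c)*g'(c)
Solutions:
 g(c) = C1*sin(c)^4


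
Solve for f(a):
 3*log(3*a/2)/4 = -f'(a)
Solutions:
 f(a) = C1 - 3*a*log(a)/4 - 3*a*log(3)/4 + 3*a*log(2)/4 + 3*a/4


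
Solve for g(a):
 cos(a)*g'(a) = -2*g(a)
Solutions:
 g(a) = C1*(sin(a) - 1)/(sin(a) + 1)


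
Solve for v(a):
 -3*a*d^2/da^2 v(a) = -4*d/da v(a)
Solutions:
 v(a) = C1 + C2*a^(7/3)


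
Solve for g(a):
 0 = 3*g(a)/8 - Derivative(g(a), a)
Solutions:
 g(a) = C1*exp(3*a/8)


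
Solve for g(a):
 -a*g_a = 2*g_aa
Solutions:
 g(a) = C1 + C2*erf(a/2)


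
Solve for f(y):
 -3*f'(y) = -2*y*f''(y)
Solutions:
 f(y) = C1 + C2*y^(5/2)


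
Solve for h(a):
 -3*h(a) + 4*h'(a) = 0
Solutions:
 h(a) = C1*exp(3*a/4)


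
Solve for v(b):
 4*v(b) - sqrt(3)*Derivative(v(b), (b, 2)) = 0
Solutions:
 v(b) = C1*exp(-2*3^(3/4)*b/3) + C2*exp(2*3^(3/4)*b/3)


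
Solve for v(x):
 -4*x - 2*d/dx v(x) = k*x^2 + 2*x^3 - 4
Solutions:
 v(x) = C1 - k*x^3/6 - x^4/4 - x^2 + 2*x


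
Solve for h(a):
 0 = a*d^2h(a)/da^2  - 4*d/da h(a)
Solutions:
 h(a) = C1 + C2*a^5


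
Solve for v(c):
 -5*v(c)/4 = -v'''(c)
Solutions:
 v(c) = C3*exp(10^(1/3)*c/2) + (C1*sin(10^(1/3)*sqrt(3)*c/4) + C2*cos(10^(1/3)*sqrt(3)*c/4))*exp(-10^(1/3)*c/4)


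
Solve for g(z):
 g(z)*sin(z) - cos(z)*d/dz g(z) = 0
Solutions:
 g(z) = C1/cos(z)


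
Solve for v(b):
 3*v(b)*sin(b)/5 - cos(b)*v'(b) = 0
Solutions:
 v(b) = C1/cos(b)^(3/5)


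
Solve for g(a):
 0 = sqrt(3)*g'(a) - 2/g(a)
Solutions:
 g(a) = -sqrt(C1 + 12*sqrt(3)*a)/3
 g(a) = sqrt(C1 + 12*sqrt(3)*a)/3


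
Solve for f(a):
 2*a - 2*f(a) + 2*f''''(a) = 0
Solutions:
 f(a) = C1*exp(-a) + C2*exp(a) + C3*sin(a) + C4*cos(a) + a


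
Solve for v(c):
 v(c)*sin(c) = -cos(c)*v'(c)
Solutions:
 v(c) = C1*cos(c)


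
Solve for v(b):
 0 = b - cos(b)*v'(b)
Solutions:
 v(b) = C1 + Integral(b/cos(b), b)


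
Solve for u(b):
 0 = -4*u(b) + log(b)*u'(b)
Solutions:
 u(b) = C1*exp(4*li(b))


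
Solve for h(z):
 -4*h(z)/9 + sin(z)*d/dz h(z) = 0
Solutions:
 h(z) = C1*(cos(z) - 1)^(2/9)/(cos(z) + 1)^(2/9)


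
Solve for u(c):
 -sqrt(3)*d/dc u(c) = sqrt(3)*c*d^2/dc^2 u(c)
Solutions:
 u(c) = C1 + C2*log(c)


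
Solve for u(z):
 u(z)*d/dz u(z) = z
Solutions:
 u(z) = -sqrt(C1 + z^2)
 u(z) = sqrt(C1 + z^2)


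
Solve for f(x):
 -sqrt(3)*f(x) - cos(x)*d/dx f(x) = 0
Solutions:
 f(x) = C1*(sin(x) - 1)^(sqrt(3)/2)/(sin(x) + 1)^(sqrt(3)/2)


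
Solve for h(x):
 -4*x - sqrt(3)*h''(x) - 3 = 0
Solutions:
 h(x) = C1 + C2*x - 2*sqrt(3)*x^3/9 - sqrt(3)*x^2/2


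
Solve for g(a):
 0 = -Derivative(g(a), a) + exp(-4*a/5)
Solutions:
 g(a) = C1 - 5*exp(-4*a/5)/4


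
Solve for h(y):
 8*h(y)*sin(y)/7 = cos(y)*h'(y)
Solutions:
 h(y) = C1/cos(y)^(8/7)


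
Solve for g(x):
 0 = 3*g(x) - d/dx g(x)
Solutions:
 g(x) = C1*exp(3*x)


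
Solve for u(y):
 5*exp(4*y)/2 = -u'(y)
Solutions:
 u(y) = C1 - 5*exp(4*y)/8


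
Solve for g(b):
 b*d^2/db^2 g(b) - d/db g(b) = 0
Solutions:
 g(b) = C1 + C2*b^2


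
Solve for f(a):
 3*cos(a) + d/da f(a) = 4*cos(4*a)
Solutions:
 f(a) = C1 - 3*sin(a) + sin(4*a)


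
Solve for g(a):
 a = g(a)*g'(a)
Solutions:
 g(a) = -sqrt(C1 + a^2)
 g(a) = sqrt(C1 + a^2)


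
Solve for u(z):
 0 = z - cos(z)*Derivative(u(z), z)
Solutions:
 u(z) = C1 + Integral(z/cos(z), z)


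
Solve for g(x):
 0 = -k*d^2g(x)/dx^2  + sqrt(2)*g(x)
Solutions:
 g(x) = C1*exp(-2^(1/4)*x*sqrt(1/k)) + C2*exp(2^(1/4)*x*sqrt(1/k))


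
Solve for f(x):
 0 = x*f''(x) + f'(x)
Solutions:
 f(x) = C1 + C2*log(x)


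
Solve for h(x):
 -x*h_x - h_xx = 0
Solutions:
 h(x) = C1 + C2*erf(sqrt(2)*x/2)


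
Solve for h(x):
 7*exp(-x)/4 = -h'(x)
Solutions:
 h(x) = C1 + 7*exp(-x)/4


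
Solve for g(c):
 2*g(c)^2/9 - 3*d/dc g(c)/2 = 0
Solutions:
 g(c) = -27/(C1 + 4*c)


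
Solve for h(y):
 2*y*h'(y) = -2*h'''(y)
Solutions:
 h(y) = C1 + Integral(C2*airyai(-y) + C3*airybi(-y), y)


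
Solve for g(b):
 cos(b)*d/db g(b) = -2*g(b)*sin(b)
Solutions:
 g(b) = C1*cos(b)^2


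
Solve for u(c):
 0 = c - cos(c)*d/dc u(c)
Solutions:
 u(c) = C1 + Integral(c/cos(c), c)


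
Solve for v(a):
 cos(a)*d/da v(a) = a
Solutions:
 v(a) = C1 + Integral(a/cos(a), a)


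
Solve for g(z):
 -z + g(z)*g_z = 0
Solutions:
 g(z) = -sqrt(C1 + z^2)
 g(z) = sqrt(C1 + z^2)


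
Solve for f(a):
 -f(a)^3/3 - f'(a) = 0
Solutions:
 f(a) = -sqrt(6)*sqrt(-1/(C1 - a))/2
 f(a) = sqrt(6)*sqrt(-1/(C1 - a))/2
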